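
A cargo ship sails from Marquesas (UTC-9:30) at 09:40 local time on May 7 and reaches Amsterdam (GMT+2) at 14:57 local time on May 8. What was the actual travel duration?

17 hours 47 minutes

Departure in UTC: 09:40 + 9:30 = 19:10 on May 7.
Arrival in UTC: 14:57 − 2:00 = 12:57 on May 8.
Elapsed = 12:57 − 19:10 (+1 day) = 17 hours 47 minutes.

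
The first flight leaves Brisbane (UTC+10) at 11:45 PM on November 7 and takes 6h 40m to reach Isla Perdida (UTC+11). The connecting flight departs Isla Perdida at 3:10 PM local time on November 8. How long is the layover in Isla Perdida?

Convert departure to UTC: 11:45 PM − 10:00 = 1:45 PM UTC on Nov 7.
Add 6 hours and 40 minutes flight time → 8:25 PM UTC.
Isla Perdida is UTC+11:00, so local arrival = 8:25 PM + 11:00 = 7:25 AM on Nov 8.
Layover = 3:10 PM − 7:25 AM = 7 hours 45 minutes.

7 hours 45 minutes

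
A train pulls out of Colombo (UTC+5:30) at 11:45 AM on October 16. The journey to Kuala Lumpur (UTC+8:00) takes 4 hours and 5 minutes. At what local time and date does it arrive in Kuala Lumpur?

Kuala Lumpur is 2:30 ahead of Colombo.
After 4 hours 5 minutes it is 3:50 PM in Colombo.
Shift by the zone difference: 3:50 PM + 2:30 = 6:20 PM on Oct 16 in Kuala Lumpur.

6:20 PM on Oct 16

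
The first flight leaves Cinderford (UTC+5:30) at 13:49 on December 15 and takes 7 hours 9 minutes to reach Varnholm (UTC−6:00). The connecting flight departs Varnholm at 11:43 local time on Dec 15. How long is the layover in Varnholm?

Convert departure to UTC: 13:49 − 5:30 = 08:19 UTC on Dec 15.
Add 7 hours and 9 minutes flight time → 15:28 UTC.
Varnholm is UTC−6:00, so local arrival = 15:28 − 6:00 = 09:28 on Dec 15.
Layover = 11:43 − 09:28 = 2 hours 15 minutes.

2 hours 15 minutes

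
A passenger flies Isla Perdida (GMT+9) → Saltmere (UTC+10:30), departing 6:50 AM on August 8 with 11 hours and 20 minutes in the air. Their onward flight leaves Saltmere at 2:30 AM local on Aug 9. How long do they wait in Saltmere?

6 hours 50 minutes

Convert departure to UTC: 6:50 AM − 9:00 = 9:50 PM UTC on Aug 7.
Add 11 hours 20 minutes flight time → 9:10 AM UTC (Aug 8).
Saltmere is UTC+10:30, so local arrival = 9:10 AM + 10:30 = 7:40 PM on Aug 8.
Layover = 2:30 AM − 7:40 PM (+1 day) = 6 hours 50 minutes.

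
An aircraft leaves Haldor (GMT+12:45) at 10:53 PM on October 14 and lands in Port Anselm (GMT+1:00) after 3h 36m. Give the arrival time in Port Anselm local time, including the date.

2:44 PM on Oct 14

Port Anselm is 11:45 behind Haldor.
After 3 hours 36 minutes it is 2:29 AM (Oct 15) in Haldor.
Shift by the zone difference: 2:29 AM − 11:45 = 2:44 PM on Oct 14 in Port Anselm.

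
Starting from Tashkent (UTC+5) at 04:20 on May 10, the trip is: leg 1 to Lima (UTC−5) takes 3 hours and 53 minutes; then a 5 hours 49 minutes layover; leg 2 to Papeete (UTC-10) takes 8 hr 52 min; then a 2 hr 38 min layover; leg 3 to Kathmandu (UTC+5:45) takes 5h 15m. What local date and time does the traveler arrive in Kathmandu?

Convert departure to UTC: 04:20 − 5:00 = 23:20 UTC on May 9.
Add 3 hours 53 minutes leg 1 → 03:13 UTC (May 10).
Add 5 hours 49 minutes layover in Lima → 09:02 UTC.
Add 8 hours and 52 minutes leg 2 → 17:54 UTC.
Add 2 hours 38 minutes layover in Papeete → 20:32 UTC.
Add 5 hours and 15 minutes leg 3 → 01:47 UTC (May 11).
Kathmandu is UTC+5:45, so local arrival = 01:47 + 5:45 = 07:32 on May 11.

07:32 on May 11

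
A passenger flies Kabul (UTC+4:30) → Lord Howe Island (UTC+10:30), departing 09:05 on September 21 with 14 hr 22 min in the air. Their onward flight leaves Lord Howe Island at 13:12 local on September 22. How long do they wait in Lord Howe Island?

Convert departure to UTC: 09:05 − 4:30 = 04:35 UTC on Sep 21.
Add 14 hours and 22 minutes flight time → 18:57 UTC.
Lord Howe Island is UTC+10:30, so local arrival = 18:57 + 10:30 = 05:27 on Sep 22.
Layover = 13:12 − 05:27 = 7 hours 45 minutes.

7 hours 45 minutes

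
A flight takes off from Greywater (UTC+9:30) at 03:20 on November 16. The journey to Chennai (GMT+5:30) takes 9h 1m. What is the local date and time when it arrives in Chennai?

08:21 on November 16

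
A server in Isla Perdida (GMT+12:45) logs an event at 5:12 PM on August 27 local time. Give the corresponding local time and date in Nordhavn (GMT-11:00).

5:27 PM on August 26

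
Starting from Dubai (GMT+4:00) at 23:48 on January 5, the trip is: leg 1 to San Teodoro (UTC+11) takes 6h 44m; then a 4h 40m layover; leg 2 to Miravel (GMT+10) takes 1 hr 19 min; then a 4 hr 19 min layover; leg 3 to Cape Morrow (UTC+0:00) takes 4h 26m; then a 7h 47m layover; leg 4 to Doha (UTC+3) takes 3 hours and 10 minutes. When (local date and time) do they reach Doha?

07:13 on Jan 7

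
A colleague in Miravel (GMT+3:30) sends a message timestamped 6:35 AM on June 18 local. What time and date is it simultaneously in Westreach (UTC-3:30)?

In UTC: 6:35 AM − 3:30 = 3:05 AM on Jun 18.
Westreach is UTC−3:30: 3:05 AM − 3:30 = 11:35 PM on Jun 17.

11:35 PM on Jun 17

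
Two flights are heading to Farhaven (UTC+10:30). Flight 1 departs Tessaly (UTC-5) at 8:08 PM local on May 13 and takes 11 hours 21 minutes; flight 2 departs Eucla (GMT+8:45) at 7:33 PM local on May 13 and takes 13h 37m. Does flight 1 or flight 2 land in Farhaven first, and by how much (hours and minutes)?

Flight 1 in UTC: 8:08 PM + 5:00 = 1:08 AM on May 14.
+11 hours and 21 minutes → arrive 12:29 PM UTC on May 14.
Flight 2 in UTC: 7:33 PM − 8:45 = 10:48 AM on May 13.
+13 hours 37 minutes → arrive 12:25 AM UTC on May 14.
Flight 2 lands earlier by 12 hours 4 minutes.

the second, by 12 hours 4 minutes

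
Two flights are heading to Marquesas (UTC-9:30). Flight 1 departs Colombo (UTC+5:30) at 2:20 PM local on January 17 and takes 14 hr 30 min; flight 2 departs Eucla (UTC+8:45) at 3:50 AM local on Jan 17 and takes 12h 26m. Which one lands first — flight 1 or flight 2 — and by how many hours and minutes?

the second, by 15 hours 49 minutes

Flight 1 in UTC: 2:20 PM − 5:30 = 8:50 AM on Jan 17.
+14 hours 30 minutes → arrive 11:20 PM UTC on Jan 17.
Flight 2 in UTC: 3:50 AM − 8:45 = 7:05 PM on Jan 16.
+12 hours 26 minutes → arrive 7:31 AM UTC on Jan 17.
Flight 2 lands earlier by 15 hours 49 minutes.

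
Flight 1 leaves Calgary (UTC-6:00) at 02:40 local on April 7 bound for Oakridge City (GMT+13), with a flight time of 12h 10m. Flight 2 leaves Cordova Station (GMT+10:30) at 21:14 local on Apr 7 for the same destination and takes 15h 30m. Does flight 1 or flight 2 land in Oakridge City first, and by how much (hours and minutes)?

Flight 1 in UTC: 02:40 + 6:00 = 08:40 on Apr 7.
+12 hours 10 minutes → arrive 20:50 UTC on Apr 7.
Flight 2 in UTC: 21:14 − 10:30 = 10:44 on Apr 7.
+15 hours 30 minutes → arrive 02:14 UTC on Apr 8.
Flight 1 lands earlier by 5 hours 24 minutes.

the first, by 5 hours 24 minutes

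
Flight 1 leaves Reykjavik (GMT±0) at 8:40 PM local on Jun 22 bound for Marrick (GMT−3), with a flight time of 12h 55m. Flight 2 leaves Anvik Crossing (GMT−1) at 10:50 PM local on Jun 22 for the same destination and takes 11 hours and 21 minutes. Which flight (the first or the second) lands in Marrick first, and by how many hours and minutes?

the first, by 1 hour 36 minutes

Flight 1 departs at 8:40 PM UTC (Jun 22).
+12 hours and 55 minutes → arrive 9:35 AM UTC on Jun 23.
Flight 2 in UTC: 10:50 PM + 1:00 = 11:50 PM on Jun 22.
+11 hours and 21 minutes → arrive 11:11 AM UTC on Jun 23.
Flight 1 lands earlier by 1 hour 36 minutes.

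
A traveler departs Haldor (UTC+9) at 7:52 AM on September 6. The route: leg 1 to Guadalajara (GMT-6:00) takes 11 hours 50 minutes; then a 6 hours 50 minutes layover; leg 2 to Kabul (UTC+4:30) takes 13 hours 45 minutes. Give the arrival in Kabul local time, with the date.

Convert departure to UTC: 7:52 AM − 9:00 = 10:52 PM UTC on Sep 5.
Add 11 hours and 50 minutes leg 1 → 10:42 AM UTC (Sep 6).
Add 6 hours and 50 minutes layover in Guadalajara → 5:32 PM UTC.
Add 13 hours and 45 minutes leg 2 → 7:17 AM UTC (Sep 7).
Kabul is UTC+4:30, so local arrival = 7:17 AM + 4:30 = 11:47 AM on Sep 7.

11:47 AM on Sep 7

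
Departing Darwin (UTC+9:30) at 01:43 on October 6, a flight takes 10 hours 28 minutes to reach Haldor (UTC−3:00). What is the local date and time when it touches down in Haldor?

23:41 on Oct 5

Convert departure to UTC: 01:43 − 9:30 = 16:13 UTC on Oct 5.
Add 10 hours and 28 minutes travel time → 02:41 UTC (Oct 6).
Haldor is UTC−3:00, so local arrival = 02:41 − 3:00 = 23:41 on Oct 5.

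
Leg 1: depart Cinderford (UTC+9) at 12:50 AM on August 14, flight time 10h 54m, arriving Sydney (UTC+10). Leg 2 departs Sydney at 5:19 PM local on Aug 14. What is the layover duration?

4 hours 35 minutes

Convert departure to UTC: 12:50 AM − 9:00 = 3:50 PM UTC on Aug 13.
Add 10 hours 54 minutes flight time → 2:44 AM UTC (Aug 14).
Sydney is UTC+10:00, so local arrival = 2:44 AM + 10:00 = 12:44 PM on Aug 14.
Layover = 5:19 PM − 12:44 PM = 4 hours 35 minutes.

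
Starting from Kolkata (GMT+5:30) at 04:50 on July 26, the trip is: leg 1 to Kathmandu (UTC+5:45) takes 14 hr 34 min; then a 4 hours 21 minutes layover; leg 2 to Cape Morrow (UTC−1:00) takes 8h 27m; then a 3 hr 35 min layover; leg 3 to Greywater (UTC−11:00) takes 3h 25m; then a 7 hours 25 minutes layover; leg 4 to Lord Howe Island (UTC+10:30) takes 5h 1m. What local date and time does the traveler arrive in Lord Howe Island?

Convert departure to UTC: 04:50 − 5:30 = 23:20 UTC on Jul 25.
Add 14 hours and 34 minutes leg 1 → 13:54 UTC (Jul 26).
Add 4 hours and 21 minutes layover in Kathmandu → 18:15 UTC.
Add 8 hours and 27 minutes leg 2 → 02:42 UTC (Jul 27).
Add 3 hours and 35 minutes layover in Cape Morrow → 06:17 UTC.
Add 3 hours and 25 minutes leg 3 → 09:42 UTC.
Add 7 hours 25 minutes layover in Greywater → 17:07 UTC.
Add 5 hours 1 minute leg 4 → 22:08 UTC.
Lord Howe Island is UTC+10:30, so local arrival = 22:08 + 10:30 = 08:38 on Jul 28.

08:38 on July 28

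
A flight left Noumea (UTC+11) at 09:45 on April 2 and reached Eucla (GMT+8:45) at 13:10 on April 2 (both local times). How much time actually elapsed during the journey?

Departure in UTC: 09:45 − 11:00 = 22:45 on Apr 1.
Arrival in UTC: 13:10 − 8:45 = 04:25 on Apr 2.
Elapsed = 04:25 − 22:45 (+1 day) = 5 hours 40 minutes.

5 hours 40 minutes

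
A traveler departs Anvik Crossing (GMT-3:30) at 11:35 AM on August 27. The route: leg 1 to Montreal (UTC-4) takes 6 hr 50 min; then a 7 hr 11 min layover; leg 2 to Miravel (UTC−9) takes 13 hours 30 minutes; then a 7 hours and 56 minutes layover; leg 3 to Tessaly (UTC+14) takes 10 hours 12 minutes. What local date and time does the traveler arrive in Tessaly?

Convert departure to UTC: 11:35 AM + 3:30 = 3:05 PM UTC on Aug 27.
Add 6 hours 50 minutes leg 1 → 9:55 PM UTC.
Add 7 hours 11 minutes layover in Montreal → 5:06 AM UTC (Aug 28).
Add 13 hours 30 minutes leg 2 → 6:36 PM UTC.
Add 7 hours and 56 minutes layover in Miravel → 2:32 AM UTC (Aug 29).
Add 10 hours 12 minutes leg 3 → 12:44 PM UTC.
Tessaly is UTC+14:00, so local arrival = 12:44 PM + 14:00 = 2:44 AM on Aug 30.

2:44 AM on Aug 30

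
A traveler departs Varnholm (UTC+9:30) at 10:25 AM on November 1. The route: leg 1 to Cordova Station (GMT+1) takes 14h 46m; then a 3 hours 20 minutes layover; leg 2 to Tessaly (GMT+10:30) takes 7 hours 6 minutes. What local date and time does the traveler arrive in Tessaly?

12:37 PM on Nov 2

Convert departure to UTC: 10:25 AM − 9:30 = 12:55 AM UTC on Nov 1.
Add 14 hours and 46 minutes leg 1 → 3:41 PM UTC.
Add 3 hours and 20 minutes layover in Cordova Station → 7:01 PM UTC.
Add 7 hours 6 minutes leg 2 → 2:07 AM UTC (Nov 2).
Tessaly is UTC+10:30, so local arrival = 2:07 AM + 10:30 = 12:37 PM on Nov 2.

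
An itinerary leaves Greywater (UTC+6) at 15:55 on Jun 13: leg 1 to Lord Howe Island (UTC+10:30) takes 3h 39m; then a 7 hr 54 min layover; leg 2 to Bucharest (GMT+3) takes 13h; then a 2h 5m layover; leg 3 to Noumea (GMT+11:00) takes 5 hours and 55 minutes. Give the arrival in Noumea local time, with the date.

Convert departure to UTC: 15:55 − 6:00 = 09:55 UTC on Jun 13.
Add 3 hours 39 minutes leg 1 → 13:34 UTC.
Add 7 hours and 54 minutes layover in Lord Howe Island → 21:28 UTC.
Add 13 hours leg 2 → 10:28 UTC (Jun 14).
Add 2 hours and 5 minutes layover in Bucharest → 12:33 UTC.
Add 5 hours 55 minutes leg 3 → 18:28 UTC.
Noumea is UTC+11:00, so local arrival = 18:28 + 11:00 = 05:28 on Jun 15.

05:28 on June 15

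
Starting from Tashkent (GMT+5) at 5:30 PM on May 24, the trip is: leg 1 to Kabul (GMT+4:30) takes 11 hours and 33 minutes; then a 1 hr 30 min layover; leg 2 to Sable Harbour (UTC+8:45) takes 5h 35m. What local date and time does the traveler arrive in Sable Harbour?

3:53 PM on May 25

Convert departure to UTC: 5:30 PM − 5:00 = 12:30 PM UTC on May 24.
Add 11 hours 33 minutes leg 1 → 12:03 AM UTC (May 25).
Add 1 hour and 30 minutes layover in Kabul → 1:33 AM UTC.
Add 5 hours 35 minutes leg 2 → 7:08 AM UTC.
Sable Harbour is UTC+8:45, so local arrival = 7:08 AM + 8:45 = 3:53 PM on May 25.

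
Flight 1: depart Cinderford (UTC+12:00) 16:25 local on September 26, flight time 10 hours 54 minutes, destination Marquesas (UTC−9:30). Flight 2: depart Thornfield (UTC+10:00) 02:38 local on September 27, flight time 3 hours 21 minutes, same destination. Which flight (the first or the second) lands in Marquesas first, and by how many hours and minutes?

the first, by 4 hours 40 minutes

Flight 1 in UTC: 16:25 − 12:00 = 04:25 on Sep 26.
+10 hours 54 minutes → arrive 15:19 UTC on Sep 26.
Flight 2 in UTC: 02:38 − 10:00 = 16:38 on Sep 26.
+3 hours 21 minutes → arrive 19:59 UTC on Sep 26.
Flight 1 lands earlier by 4 hours 40 minutes.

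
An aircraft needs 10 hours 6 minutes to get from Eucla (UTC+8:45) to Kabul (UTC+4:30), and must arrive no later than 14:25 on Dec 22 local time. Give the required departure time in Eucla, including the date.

08:34 on Dec 22

Target arrival in UTC: 14:25 − 4:30 = 09:55 on Dec 22.
Subtract 10 hours and 6 minutes → departure 23:49 UTC on Dec 21.
Eucla is UTC+8:45: 23:49 + 8:45 = 08:34 on Dec 22.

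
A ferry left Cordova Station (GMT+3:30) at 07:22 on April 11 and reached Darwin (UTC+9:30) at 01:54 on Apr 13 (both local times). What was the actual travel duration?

Darwin is 6:00 ahead of Cordova Station.
Clock-face elapsed time (ignoring zones) is 42 hours 32 minutes.
Actual elapsed = 42 hours 32 minutes − 6:00 = 36 hours 32 minutes.

36 hours 32 minutes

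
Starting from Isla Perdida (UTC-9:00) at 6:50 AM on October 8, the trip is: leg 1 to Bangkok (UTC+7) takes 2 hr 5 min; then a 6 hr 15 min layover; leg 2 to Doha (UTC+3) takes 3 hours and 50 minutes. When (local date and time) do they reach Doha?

7:00 AM on Oct 9

Convert departure to UTC: 6:50 AM + 9:00 = 3:50 PM UTC on Oct 8.
Add 2 hours 5 minutes leg 1 → 5:55 PM UTC.
Add 6 hours 15 minutes layover in Bangkok → 12:10 AM UTC (Oct 9).
Add 3 hours and 50 minutes leg 2 → 4:00 AM UTC.
Doha is UTC+3:00, so local arrival = 4:00 AM + 3:00 = 7:00 AM on Oct 9.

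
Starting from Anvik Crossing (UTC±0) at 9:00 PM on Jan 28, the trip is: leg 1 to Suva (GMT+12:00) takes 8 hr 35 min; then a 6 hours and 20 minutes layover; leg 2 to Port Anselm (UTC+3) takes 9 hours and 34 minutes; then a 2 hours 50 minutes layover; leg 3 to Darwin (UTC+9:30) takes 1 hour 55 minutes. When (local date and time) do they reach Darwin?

Anvik Crossing is at UTC+0, so departure is already 9:00 PM UTC on Jan 28.
Add 8 hours 35 minutes leg 1 → 5:35 AM UTC (Jan 29).
Add 6 hours 20 minutes layover in Suva → 11:55 AM UTC.
Add 9 hours 34 minutes leg 2 → 9:29 PM UTC.
Add 2 hours and 50 minutes layover in Port Anselm → 12:19 AM UTC (Jan 30).
Add 1 hour 55 minutes leg 3 → 2:14 AM UTC.
Darwin is UTC+9:30, so local arrival = 2:14 AM + 9:30 = 11:44 AM on Jan 30.

11:44 AM on January 30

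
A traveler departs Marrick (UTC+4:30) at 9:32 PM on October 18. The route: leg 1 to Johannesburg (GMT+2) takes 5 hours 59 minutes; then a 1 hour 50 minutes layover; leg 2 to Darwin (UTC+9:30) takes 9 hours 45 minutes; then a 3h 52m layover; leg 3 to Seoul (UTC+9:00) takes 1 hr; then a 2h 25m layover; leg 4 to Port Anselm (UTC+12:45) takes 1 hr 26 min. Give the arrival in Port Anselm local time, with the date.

8:04 AM on October 20

Convert departure to UTC: 9:32 PM − 4:30 = 5:02 PM UTC on Oct 18.
Add 5 hours and 59 minutes leg 1 → 11:01 PM UTC.
Add 1 hour and 50 minutes layover in Johannesburg → 12:51 AM UTC (Oct 19).
Add 9 hours and 45 minutes leg 2 → 10:36 AM UTC.
Add 3 hours 52 minutes layover in Darwin → 2:28 PM UTC.
Add 1 hour leg 3 → 3:28 PM UTC.
Add 2 hours and 25 minutes layover in Seoul → 5:53 PM UTC.
Add 1 hour and 26 minutes leg 4 → 7:19 PM UTC.
Port Anselm is UTC+12:45, so local arrival = 7:19 PM + 12:45 = 8:04 AM on Oct 20.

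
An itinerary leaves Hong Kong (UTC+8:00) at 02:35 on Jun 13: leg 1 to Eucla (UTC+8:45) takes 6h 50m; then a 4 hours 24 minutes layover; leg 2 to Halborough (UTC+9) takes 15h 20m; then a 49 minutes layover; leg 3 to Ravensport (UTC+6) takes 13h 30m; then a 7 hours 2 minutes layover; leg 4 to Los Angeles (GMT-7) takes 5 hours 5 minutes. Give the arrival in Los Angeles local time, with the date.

16:35 on Jun 14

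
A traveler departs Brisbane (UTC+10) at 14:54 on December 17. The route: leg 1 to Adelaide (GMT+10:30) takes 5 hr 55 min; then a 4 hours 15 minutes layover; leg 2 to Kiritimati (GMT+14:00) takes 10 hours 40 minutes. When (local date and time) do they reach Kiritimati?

Convert departure to UTC: 14:54 − 10:00 = 04:54 UTC on Dec 17.
Add 5 hours 55 minutes leg 1 → 10:49 UTC.
Add 4 hours 15 minutes layover in Adelaide → 15:04 UTC.
Add 10 hours 40 minutes leg 2 → 01:44 UTC (Dec 18).
Kiritimati is UTC+14:00, so local arrival = 01:44 + 14:00 = 15:44 on Dec 18.

15:44 on December 18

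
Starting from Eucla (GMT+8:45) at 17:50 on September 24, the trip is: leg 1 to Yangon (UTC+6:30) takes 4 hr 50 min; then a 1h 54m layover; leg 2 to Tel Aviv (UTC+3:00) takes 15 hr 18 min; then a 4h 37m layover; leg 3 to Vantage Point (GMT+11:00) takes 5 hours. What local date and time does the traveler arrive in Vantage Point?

03:44 on September 26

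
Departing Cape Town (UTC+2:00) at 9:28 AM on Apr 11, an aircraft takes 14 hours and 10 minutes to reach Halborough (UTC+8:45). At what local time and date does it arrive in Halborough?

Convert departure to UTC: 9:28 AM − 2:00 = 7:28 AM UTC on Apr 11.
Add 14 hours and 10 minutes travel time → 9:38 PM UTC.
Halborough is UTC+8:45, so local arrival = 9:38 PM + 8:45 = 6:23 AM on Apr 12.

6:23 AM on April 12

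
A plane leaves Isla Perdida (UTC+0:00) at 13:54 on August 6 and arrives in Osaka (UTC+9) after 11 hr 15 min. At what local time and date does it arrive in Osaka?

10:09 on August 7

Isla Perdida is at UTC+0, so departure is already 13:54 UTC on Aug 6.
Add 11 hours 15 minutes travel time → 01:09 UTC (Aug 7).
Osaka is UTC+9:00, so local arrival = 01:09 + 9:00 = 10:09 on Aug 7.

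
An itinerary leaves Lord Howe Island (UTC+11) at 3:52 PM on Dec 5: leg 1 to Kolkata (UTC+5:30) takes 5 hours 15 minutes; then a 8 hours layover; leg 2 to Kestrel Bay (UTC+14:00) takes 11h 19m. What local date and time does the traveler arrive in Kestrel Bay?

7:26 PM on Dec 6

Convert departure to UTC: 3:52 PM − 11:00 = 4:52 AM UTC on Dec 5.
Add 5 hours 15 minutes leg 1 → 10:07 AM UTC.
Add 8 hours layover in Kolkata → 6:07 PM UTC.
Add 11 hours and 19 minutes leg 2 → 5:26 AM UTC (Dec 6).
Kestrel Bay is UTC+14:00, so local arrival = 5:26 AM + 14:00 = 7:26 PM on Dec 6.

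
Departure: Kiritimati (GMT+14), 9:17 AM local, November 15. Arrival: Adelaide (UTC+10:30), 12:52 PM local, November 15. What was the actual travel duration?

Departure in UTC: 9:17 AM − 14:00 = 7:17 PM on Nov 14.
Arrival in UTC: 12:52 PM − 10:30 = 2:22 AM on Nov 15.
Elapsed = 2:22 AM − 7:17 PM (+1 day) = 7 hours 5 minutes.

7 hours 5 minutes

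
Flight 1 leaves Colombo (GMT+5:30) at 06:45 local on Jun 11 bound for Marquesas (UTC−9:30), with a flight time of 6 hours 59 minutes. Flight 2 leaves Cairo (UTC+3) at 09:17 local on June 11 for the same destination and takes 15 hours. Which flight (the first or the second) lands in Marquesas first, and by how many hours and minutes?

Flight 1 in UTC: 06:45 − 5:30 = 01:15 on Jun 11.
+6 hours and 59 minutes → arrive 08:14 UTC on Jun 11.
Flight 2 in UTC: 09:17 − 3:00 = 06:17 on Jun 11.
+15 hours → arrive 21:17 UTC on Jun 11.
Flight 1 lands earlier by 13 hours 3 minutes.

the first, by 13 hours 3 minutes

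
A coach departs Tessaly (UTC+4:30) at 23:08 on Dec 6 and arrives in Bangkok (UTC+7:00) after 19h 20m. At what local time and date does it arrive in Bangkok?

20:58 on Dec 7

Convert departure to UTC: 23:08 − 4:30 = 18:38 UTC on Dec 6.
Add 19 hours and 20 minutes travel time → 13:58 UTC (Dec 7).
Bangkok is UTC+7:00, so local arrival = 13:58 + 7:00 = 20:58 on Dec 7.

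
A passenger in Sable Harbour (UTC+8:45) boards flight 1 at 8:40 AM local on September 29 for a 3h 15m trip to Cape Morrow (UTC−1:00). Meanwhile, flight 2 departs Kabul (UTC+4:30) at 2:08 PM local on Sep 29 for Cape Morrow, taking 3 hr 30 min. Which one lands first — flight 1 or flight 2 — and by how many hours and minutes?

the first, by 9 hours 58 minutes

Flight 1 in UTC: 8:40 AM − 8:45 = 11:55 PM on Sep 28.
+3 hours and 15 minutes → arrive 3:10 AM UTC on Sep 29.
Flight 2 in UTC: 2:08 PM − 4:30 = 9:38 AM on Sep 29.
+3 hours and 30 minutes → arrive 1:08 PM UTC on Sep 29.
Flight 1 lands earlier by 9 hours 58 minutes.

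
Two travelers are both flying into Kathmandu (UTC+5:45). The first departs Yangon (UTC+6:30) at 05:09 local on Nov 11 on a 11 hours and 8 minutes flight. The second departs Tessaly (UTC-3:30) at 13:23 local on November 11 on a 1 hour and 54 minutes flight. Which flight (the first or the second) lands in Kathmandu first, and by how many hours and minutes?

Flight 1 in UTC: 05:09 − 6:30 = 22:39 on Nov 10.
+11 hours and 8 minutes → arrive 09:47 UTC on Nov 11.
Flight 2 in UTC: 13:23 + 3:30 = 16:53 on Nov 11.
+1 hour and 54 minutes → arrive 18:47 UTC on Nov 11.
Flight 1 lands earlier by 9 hours.

the first, by 9 hours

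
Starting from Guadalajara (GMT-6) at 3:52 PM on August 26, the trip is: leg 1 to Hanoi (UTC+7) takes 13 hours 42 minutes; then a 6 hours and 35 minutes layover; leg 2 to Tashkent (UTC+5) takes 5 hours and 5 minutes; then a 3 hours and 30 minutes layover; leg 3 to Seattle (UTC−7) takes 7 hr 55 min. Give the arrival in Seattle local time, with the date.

3:39 AM on Aug 28

Convert departure to UTC: 3:52 PM + 6:00 = 9:52 PM UTC on Aug 26.
Add 13 hours 42 minutes leg 1 → 11:34 AM UTC (Aug 27).
Add 6 hours and 35 minutes layover in Hanoi → 6:09 PM UTC.
Add 5 hours and 5 minutes leg 2 → 11:14 PM UTC.
Add 3 hours and 30 minutes layover in Tashkent → 2:44 AM UTC (Aug 28).
Add 7 hours 55 minutes leg 3 → 10:39 AM UTC.
Seattle is UTC−7:00, so local arrival = 10:39 AM − 7:00 = 3:39 AM on Aug 28.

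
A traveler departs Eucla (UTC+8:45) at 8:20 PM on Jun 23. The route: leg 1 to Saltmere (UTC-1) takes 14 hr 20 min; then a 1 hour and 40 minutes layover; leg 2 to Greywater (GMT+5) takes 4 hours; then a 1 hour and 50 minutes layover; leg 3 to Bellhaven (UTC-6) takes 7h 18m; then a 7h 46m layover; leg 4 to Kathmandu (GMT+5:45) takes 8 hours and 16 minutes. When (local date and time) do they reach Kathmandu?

2:30 PM on Jun 25

Convert departure to UTC: 8:20 PM − 8:45 = 11:35 AM UTC on Jun 23.
Add 14 hours and 20 minutes leg 1 → 1:55 AM UTC (Jun 24).
Add 1 hour and 40 minutes layover in Saltmere → 3:35 AM UTC.
Add 4 hours leg 2 → 7:35 AM UTC.
Add 1 hour 50 minutes layover in Greywater → 9:25 AM UTC.
Add 7 hours 18 minutes leg 3 → 4:43 PM UTC.
Add 7 hours 46 minutes layover in Bellhaven → 12:29 AM UTC (Jun 25).
Add 8 hours and 16 minutes leg 4 → 8:45 AM UTC.
Kathmandu is UTC+5:45, so local arrival = 8:45 AM + 5:45 = 2:30 PM on Jun 25.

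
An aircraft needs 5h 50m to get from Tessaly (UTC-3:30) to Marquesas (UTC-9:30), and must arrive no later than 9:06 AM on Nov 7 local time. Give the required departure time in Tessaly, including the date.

Target arrival in UTC: 9:06 AM + 9:30 = 6:36 PM on Nov 7.
Subtract 5 hours 50 minutes → departure 12:46 PM UTC on Nov 7.
Tessaly is UTC−3:30: 12:46 PM − 3:30 = 9:16 AM on Nov 7.

9:16 AM on November 7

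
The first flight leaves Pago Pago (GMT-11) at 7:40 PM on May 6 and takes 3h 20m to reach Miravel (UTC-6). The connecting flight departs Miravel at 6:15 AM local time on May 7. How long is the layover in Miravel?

2 hours 15 minutes

Convert departure to UTC: 7:40 PM + 11:00 = 6:40 AM UTC on May 7.
Add 3 hours 20 minutes flight time → 10:00 AM UTC.
Miravel is UTC−6:00, so local arrival = 10:00 AM − 6:00 = 4:00 AM on May 7.
Layover = 6:15 AM − 4:00 AM = 2 hours 15 minutes.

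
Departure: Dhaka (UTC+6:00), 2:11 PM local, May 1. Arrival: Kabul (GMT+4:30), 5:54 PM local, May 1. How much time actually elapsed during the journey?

Departure in UTC: 2:11 PM − 6:00 = 8:11 AM on May 1.
Arrival in UTC: 5:54 PM − 4:30 = 1:24 PM on May 1.
Elapsed = 1:24 PM − 8:11 AM = 5 hours 13 minutes.

5 hours 13 minutes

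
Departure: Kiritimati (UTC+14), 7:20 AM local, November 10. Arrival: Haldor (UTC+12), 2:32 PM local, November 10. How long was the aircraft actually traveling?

9 hours 12 minutes

Departure in UTC: 7:20 AM − 14:00 = 5:20 PM on Nov 9.
Arrival in UTC: 2:32 PM − 12:00 = 2:32 AM on Nov 10.
Elapsed = 2:32 AM − 5:20 PM (+1 day) = 9 hours 12 minutes.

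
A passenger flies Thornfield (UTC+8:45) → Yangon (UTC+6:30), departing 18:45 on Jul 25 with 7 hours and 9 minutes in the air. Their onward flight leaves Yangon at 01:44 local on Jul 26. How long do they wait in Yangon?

Convert departure to UTC: 18:45 − 8:45 = 10:00 UTC on Jul 25.
Add 7 hours and 9 minutes flight time → 17:09 UTC.
Yangon is UTC+6:30, so local arrival = 17:09 + 6:30 = 23:39 on Jul 25.
Layover = 01:44 − 23:39 (+1 day) = 2 hours 5 minutes.

2 hours 5 minutes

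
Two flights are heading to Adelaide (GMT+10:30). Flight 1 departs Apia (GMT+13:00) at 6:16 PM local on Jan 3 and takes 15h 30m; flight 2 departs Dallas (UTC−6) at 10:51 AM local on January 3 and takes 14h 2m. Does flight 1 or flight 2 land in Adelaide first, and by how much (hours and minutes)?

Flight 1 in UTC: 6:16 PM − 13:00 = 5:16 AM on Jan 3.
+15 hours and 30 minutes → arrive 8:46 PM UTC on Jan 3.
Flight 2 in UTC: 10:51 AM + 6:00 = 4:51 PM on Jan 3.
+14 hours and 2 minutes → arrive 6:53 AM UTC on Jan 4.
Flight 1 lands earlier by 10 hours 7 minutes.

the first, by 10 hours 7 minutes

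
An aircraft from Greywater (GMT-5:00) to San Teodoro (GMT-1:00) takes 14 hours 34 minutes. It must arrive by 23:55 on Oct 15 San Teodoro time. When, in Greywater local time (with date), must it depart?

05:21 on October 15

Target arrival in UTC: 23:55 + 1:00 = 00:55 on Oct 16.
Subtract 14 hours 34 minutes → departure 10:21 UTC on Oct 15.
Greywater is UTC−5:00: 10:21 − 5:00 = 05:21 on Oct 15.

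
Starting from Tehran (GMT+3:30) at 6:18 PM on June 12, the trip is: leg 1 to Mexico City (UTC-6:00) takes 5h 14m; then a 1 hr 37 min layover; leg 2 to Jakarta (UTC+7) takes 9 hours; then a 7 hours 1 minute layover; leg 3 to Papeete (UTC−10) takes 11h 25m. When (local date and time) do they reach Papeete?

3:05 PM on June 13

Convert departure to UTC: 6:18 PM − 3:30 = 2:48 PM UTC on Jun 12.
Add 5 hours and 14 minutes leg 1 → 8:02 PM UTC.
Add 1 hour 37 minutes layover in Mexico City → 9:39 PM UTC.
Add 9 hours leg 2 → 6:39 AM UTC (Jun 13).
Add 7 hours 1 minute layover in Jakarta → 1:40 PM UTC.
Add 11 hours 25 minutes leg 3 → 1:05 AM UTC (Jun 14).
Papeete is UTC−10:00, so local arrival = 1:05 AM − 10:00 = 3:05 PM on Jun 13.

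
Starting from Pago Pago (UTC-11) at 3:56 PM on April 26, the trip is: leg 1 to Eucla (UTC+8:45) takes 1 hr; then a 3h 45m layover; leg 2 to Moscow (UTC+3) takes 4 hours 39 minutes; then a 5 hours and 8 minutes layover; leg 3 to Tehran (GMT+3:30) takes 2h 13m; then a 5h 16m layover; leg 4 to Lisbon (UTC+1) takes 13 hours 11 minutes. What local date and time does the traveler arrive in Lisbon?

3:08 PM on April 28

Convert departure to UTC: 3:56 PM + 11:00 = 2:56 AM UTC on Apr 27.
Add 1 hour leg 1 → 3:56 AM UTC.
Add 3 hours and 45 minutes layover in Eucla → 7:41 AM UTC.
Add 4 hours 39 minutes leg 2 → 12:20 PM UTC.
Add 5 hours and 8 minutes layover in Moscow → 5:28 PM UTC.
Add 2 hours and 13 minutes leg 3 → 7:41 PM UTC.
Add 5 hours 16 minutes layover in Tehran → 12:57 AM UTC (Apr 28).
Add 13 hours and 11 minutes leg 4 → 2:08 PM UTC.
Lisbon is UTC+1:00, so local arrival = 2:08 PM + 1:00 = 3:08 PM on Apr 28.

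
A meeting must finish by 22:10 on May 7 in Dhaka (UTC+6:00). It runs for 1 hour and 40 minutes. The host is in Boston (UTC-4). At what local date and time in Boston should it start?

10:30 on May 7

Target end time in UTC: 22:10 − 6:00 = 16:10 on May 7.
Subtract 1 hour and 40 minutes → start 14:30 UTC on May 7.
Boston is UTC−4:00: 14:30 − 4:00 = 10:30 on May 7.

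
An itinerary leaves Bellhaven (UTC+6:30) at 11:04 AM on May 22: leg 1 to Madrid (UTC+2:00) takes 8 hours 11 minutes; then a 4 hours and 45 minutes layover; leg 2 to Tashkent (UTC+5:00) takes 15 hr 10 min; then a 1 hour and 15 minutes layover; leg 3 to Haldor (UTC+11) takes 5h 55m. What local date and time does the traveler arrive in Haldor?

Convert departure to UTC: 11:04 AM − 6:30 = 4:34 AM UTC on May 22.
Add 8 hours 11 minutes leg 1 → 12:45 PM UTC.
Add 4 hours and 45 minutes layover in Madrid → 5:30 PM UTC.
Add 15 hours 10 minutes leg 2 → 8:40 AM UTC (May 23).
Add 1 hour 15 minutes layover in Tashkent → 9:55 AM UTC.
Add 5 hours 55 minutes leg 3 → 3:50 PM UTC.
Haldor is UTC+11:00, so local arrival = 3:50 PM + 11:00 = 2:50 AM on May 24.

2:50 AM on May 24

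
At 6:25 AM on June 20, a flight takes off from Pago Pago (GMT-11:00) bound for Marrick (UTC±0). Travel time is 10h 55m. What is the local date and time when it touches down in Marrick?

4:20 AM on June 21

Marrick is 11:00 ahead of Pago Pago.
After 10 hours and 55 minutes it is 5:20 PM in Pago Pago.
Shift by the zone difference: 5:20 PM + 11:00 = 4:20 AM on Jun 21 in Marrick.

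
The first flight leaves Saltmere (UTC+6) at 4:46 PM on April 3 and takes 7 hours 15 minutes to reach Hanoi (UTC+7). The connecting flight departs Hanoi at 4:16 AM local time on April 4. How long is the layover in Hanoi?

3 hours 15 minutes

Convert departure to UTC: 4:46 PM − 6:00 = 10:46 AM UTC on Apr 3.
Add 7 hours and 15 minutes flight time → 6:01 PM UTC.
Hanoi is UTC+7:00, so local arrival = 6:01 PM + 7:00 = 1:01 AM on Apr 4.
Layover = 4:16 AM − 1:01 AM = 3 hours 15 minutes.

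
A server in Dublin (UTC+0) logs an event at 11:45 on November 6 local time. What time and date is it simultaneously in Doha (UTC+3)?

14:45 on November 6

Dublin is UTC+0 so that is 11:45 UTC.
Doha is UTC+3:00: 11:45 + 3:00 = 14:45 on Nov 6.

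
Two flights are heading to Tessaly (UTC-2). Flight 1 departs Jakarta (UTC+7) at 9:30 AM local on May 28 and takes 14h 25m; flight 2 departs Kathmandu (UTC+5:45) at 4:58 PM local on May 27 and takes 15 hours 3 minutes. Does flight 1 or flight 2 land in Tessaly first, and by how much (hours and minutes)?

the second, by 14 hours 39 minutes

Flight 1 in UTC: 9:30 AM − 7:00 = 2:30 AM on May 28.
+14 hours and 25 minutes → arrive 4:55 PM UTC on May 28.
Flight 2 in UTC: 4:58 PM − 5:45 = 11:13 AM on May 27.
+15 hours 3 minutes → arrive 2:16 AM UTC on May 28.
Flight 2 lands earlier by 14 hours 39 minutes.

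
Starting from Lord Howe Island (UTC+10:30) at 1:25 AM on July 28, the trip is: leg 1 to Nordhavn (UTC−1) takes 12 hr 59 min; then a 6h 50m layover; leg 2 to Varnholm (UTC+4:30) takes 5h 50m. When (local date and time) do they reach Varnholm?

9:04 PM on Jul 28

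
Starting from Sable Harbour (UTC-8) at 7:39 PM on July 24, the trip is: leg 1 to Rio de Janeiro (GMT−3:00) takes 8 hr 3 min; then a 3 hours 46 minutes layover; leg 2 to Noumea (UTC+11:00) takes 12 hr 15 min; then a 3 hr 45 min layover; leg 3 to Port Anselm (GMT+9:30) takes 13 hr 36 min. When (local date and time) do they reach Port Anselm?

Convert departure to UTC: 7:39 PM + 8:00 = 3:39 AM UTC on Jul 25.
Add 8 hours and 3 minutes leg 1 → 11:42 AM UTC.
Add 3 hours 46 minutes layover in Rio de Janeiro → 3:28 PM UTC.
Add 12 hours 15 minutes leg 2 → 3:43 AM UTC (Jul 26).
Add 3 hours 45 minutes layover in Noumea → 7:28 AM UTC.
Add 13 hours 36 minutes leg 3 → 9:04 PM UTC.
Port Anselm is UTC+9:30, so local arrival = 9:04 PM + 9:30 = 6:34 AM on Jul 27.

6:34 AM on July 27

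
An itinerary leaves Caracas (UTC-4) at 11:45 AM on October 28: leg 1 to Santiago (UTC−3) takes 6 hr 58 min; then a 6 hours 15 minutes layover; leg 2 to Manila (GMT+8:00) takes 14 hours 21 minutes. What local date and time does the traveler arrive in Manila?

3:19 AM on October 30

Convert departure to UTC: 11:45 AM + 4:00 = 3:45 PM UTC on Oct 28.
Add 6 hours and 58 minutes leg 1 → 10:43 PM UTC.
Add 6 hours and 15 minutes layover in Santiago → 4:58 AM UTC (Oct 29).
Add 14 hours 21 minutes leg 2 → 7:19 PM UTC.
Manila is UTC+8:00, so local arrival = 7:19 PM + 8:00 = 3:19 AM on Oct 30.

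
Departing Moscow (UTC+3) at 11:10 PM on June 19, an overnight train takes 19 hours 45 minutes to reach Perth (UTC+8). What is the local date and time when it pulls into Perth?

11:55 PM on June 20

Convert departure to UTC: 11:10 PM − 3:00 = 8:10 PM UTC on Jun 19.
Add 19 hours 45 minutes travel time → 3:55 PM UTC (Jun 20).
Perth is UTC+8:00, so local arrival = 3:55 PM + 8:00 = 11:55 PM on Jun 20.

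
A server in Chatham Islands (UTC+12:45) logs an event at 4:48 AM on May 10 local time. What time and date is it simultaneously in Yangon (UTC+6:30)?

10:33 PM on May 9

Yangon is 6:15 behind Chatham Islands.
Shift by the zone difference: 4:48 AM − 6:15 = 10:33 PM on May 9 in Yangon.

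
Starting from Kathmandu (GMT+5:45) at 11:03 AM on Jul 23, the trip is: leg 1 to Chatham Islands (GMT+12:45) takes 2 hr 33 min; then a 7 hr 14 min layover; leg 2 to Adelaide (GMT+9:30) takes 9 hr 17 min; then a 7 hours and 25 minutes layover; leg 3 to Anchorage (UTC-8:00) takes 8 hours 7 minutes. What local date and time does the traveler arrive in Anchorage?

Convert departure to UTC: 11:03 AM − 5:45 = 5:18 AM UTC on Jul 23.
Add 2 hours and 33 minutes leg 1 → 7:51 AM UTC.
Add 7 hours 14 minutes layover in Chatham Islands → 3:05 PM UTC.
Add 9 hours and 17 minutes leg 2 → 12:22 AM UTC (Jul 24).
Add 7 hours 25 minutes layover in Adelaide → 7:47 AM UTC.
Add 8 hours 7 minutes leg 3 → 3:54 PM UTC.
Anchorage is UTC−8:00, so local arrival = 3:54 PM − 8:00 = 7:54 AM on Jul 24.

7:54 AM on July 24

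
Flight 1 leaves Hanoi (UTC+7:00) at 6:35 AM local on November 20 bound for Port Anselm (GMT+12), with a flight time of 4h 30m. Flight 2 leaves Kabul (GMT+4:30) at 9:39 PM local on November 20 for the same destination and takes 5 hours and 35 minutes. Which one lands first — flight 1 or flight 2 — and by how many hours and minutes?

Flight 1 in UTC: 6:35 AM − 7:00 = 11:35 PM on Nov 19.
+4 hours 30 minutes → arrive 4:05 AM UTC on Nov 20.
Flight 2 in UTC: 9:39 PM − 4:30 = 5:09 PM on Nov 20.
+5 hours 35 minutes → arrive 10:44 PM UTC on Nov 20.
Flight 1 lands earlier by 18 hours 39 minutes.

the first, by 18 hours 39 minutes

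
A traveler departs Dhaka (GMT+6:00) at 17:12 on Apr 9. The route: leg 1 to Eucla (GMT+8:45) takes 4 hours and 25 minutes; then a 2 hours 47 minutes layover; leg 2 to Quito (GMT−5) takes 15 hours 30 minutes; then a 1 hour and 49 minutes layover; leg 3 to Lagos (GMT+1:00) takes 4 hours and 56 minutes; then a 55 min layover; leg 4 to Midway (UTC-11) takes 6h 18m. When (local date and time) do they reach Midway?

12:52 on April 10

Convert departure to UTC: 17:12 − 6:00 = 11:12 UTC on Apr 9.
Add 4 hours 25 minutes leg 1 → 15:37 UTC.
Add 2 hours and 47 minutes layover in Eucla → 18:24 UTC.
Add 15 hours 30 minutes leg 2 → 09:54 UTC (Apr 10).
Add 1 hour 49 minutes layover in Quito → 11:43 UTC.
Add 4 hours 56 minutes leg 3 → 16:39 UTC.
Add 55 minutes layover in Lagos → 17:34 UTC.
Add 6 hours and 18 minutes leg 4 → 23:52 UTC.
Midway is UTC−11:00, so local arrival = 23:52 − 11:00 = 12:52 on Apr 10.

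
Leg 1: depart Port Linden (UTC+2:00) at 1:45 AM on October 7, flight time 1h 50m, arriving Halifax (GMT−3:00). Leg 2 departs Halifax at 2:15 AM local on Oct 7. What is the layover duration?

3 hours 40 minutes

Convert departure to UTC: 1:45 AM − 2:00 = 11:45 PM UTC on Oct 6.
Add 1 hour 50 minutes flight time → 1:35 AM UTC (Oct 7).
Halifax is UTC−3:00, so local arrival = 1:35 AM − 3:00 = 10:35 PM on Oct 6.
Layover = 2:15 AM − 10:35 PM (+1 day) = 3 hours 40 minutes.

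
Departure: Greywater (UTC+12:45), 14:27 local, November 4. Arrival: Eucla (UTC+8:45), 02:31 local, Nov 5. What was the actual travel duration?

16 hours 4 minutes

Departure in UTC: 14:27 − 12:45 = 01:42 on Nov 4.
Arrival in UTC: 02:31 − 8:45 = 17:46 on Nov 4.
Elapsed = 17:46 − 01:42 = 16 hours 4 minutes.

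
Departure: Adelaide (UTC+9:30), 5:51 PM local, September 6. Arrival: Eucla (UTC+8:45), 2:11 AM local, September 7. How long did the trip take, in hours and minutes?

9 hours 5 minutes

Departure in UTC: 5:51 PM − 9:30 = 8:21 AM on Sep 6.
Arrival in UTC: 2:11 AM − 8:45 = 5:26 PM on Sep 6.
Elapsed = 5:26 PM − 8:21 AM = 9 hours 5 minutes.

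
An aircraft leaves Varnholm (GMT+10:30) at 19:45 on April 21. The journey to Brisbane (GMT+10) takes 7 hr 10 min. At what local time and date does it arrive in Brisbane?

Convert departure to UTC: 19:45 − 10:30 = 09:15 UTC on Apr 21.
Add 7 hours and 10 minutes travel time → 16:25 UTC.
Brisbane is UTC+10:00, so local arrival = 16:25 + 10:00 = 02:25 on Apr 22.

02:25 on April 22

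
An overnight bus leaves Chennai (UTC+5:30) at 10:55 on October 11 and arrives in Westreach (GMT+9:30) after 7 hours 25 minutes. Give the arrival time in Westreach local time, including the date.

Convert departure to UTC: 10:55 − 5:30 = 05:25 UTC on Oct 11.
Add 7 hours and 25 minutes travel time → 12:50 UTC.
Westreach is UTC+9:30, so local arrival = 12:50 + 9:30 = 22:20 on Oct 11.

22:20 on Oct 11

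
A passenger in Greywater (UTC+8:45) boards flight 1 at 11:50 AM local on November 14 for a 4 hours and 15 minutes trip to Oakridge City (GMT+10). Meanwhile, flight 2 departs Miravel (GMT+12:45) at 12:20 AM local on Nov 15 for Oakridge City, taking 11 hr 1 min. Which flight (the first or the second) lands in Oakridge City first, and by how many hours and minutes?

Flight 1 in UTC: 11:50 AM − 8:45 = 3:05 AM on Nov 14.
+4 hours and 15 minutes → arrive 7:20 AM UTC on Nov 14.
Flight 2 in UTC: 12:20 AM − 12:45 = 11:35 AM on Nov 14.
+11 hours 1 minute → arrive 10:36 PM UTC on Nov 14.
Flight 1 lands earlier by 15 hours 16 minutes.

the first, by 15 hours 16 minutes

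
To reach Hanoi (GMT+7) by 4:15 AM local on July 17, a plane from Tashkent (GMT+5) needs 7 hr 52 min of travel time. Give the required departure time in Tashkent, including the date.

6:23 PM on July 16

Target arrival in UTC: 4:15 AM − 7:00 = 9:15 PM on Jul 16.
Subtract 7 hours 52 minutes → departure 1:23 PM UTC on Jul 16.
Tashkent is UTC+5:00: 1:23 PM + 5:00 = 6:23 PM on Jul 16.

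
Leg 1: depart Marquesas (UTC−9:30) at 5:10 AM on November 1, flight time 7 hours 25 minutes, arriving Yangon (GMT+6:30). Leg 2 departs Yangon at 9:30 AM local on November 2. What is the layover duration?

4 hours 55 minutes

Convert departure to UTC: 5:10 AM + 9:30 = 2:40 PM UTC on Nov 1.
Add 7 hours and 25 minutes flight time → 10:05 PM UTC.
Yangon is UTC+6:30, so local arrival = 10:05 PM + 6:30 = 4:35 AM on Nov 2.
Layover = 9:30 AM − 4:35 AM = 4 hours 55 minutes.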